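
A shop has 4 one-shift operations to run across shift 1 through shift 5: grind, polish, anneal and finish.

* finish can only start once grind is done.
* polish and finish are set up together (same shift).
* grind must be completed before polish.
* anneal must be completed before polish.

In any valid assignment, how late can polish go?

shift 5

Precedence pushes polish to at least shift 2.
polish at shift 5 is achievable: finish -> shift 5, grind -> shift 1, polish -> shift 5, anneal -> shift 1.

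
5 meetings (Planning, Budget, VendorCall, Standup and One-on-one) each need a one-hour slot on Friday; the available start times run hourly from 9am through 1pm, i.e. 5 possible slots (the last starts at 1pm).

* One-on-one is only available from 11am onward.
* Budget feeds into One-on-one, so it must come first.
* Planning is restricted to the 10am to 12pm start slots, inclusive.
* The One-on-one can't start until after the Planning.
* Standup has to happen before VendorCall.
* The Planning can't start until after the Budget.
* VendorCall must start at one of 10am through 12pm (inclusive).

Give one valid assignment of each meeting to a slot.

Budget=9am; Planning=10am; Standup=9am; VendorCall=10am; One-on-one=11am

Checking: Standup(9am) before VendorCall(10am); Budget(9am) before One-on-one(11am); Planning(10am) before One-on-one(11am); Budget(9am) before Planning(10am); Planning=10am in [10am,12pm]; VendorCall=10am in [10am,12pm]; One-on-one=11am in [11am,1pm].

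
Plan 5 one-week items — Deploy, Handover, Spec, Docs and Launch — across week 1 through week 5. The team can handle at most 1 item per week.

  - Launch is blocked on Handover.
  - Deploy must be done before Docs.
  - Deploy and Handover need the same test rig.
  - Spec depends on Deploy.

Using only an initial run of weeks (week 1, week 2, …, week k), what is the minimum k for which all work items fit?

The precedence chain requires at least 2 distinct weeks.
With at most 1 per week and 5 work items, at least 5 weeks are needed.
5 works (last occupied week: week 5): for example Deploy -> week 1, Launch -> week 5, Docs -> week 4, Spec -> week 3, Handover -> week 2.

5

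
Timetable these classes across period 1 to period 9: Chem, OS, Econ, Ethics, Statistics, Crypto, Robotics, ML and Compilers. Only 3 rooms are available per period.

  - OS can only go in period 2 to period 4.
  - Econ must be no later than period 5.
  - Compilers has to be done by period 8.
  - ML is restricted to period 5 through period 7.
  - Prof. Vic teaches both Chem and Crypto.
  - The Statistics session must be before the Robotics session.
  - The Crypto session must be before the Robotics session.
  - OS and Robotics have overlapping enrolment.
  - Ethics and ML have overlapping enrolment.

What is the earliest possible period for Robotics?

period 2

Precedence pushes Robotics to at least period 2.
Robotics at period 2 is achievable: Statistics=period 1, ML=period 5, Econ=period 1, Ethics=period 3, OS=period 3, Crypto=period 1, Compilers=period 2, Robotics=period 2, Chem=period 2.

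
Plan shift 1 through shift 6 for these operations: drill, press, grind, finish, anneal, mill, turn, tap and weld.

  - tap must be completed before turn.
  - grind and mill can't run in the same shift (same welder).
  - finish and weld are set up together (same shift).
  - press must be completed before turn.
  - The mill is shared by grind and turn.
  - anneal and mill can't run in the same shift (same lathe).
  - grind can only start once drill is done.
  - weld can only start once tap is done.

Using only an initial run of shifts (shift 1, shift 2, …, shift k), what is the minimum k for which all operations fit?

3

The precedence chain requires at least 2 distinct shifts.
Could 2 shifts be enough, i.e. nothing placed later than shift 2? No: turn must come after tap (at shift 1 or later) → {shift 2}; grind must come after drill (at shift 1 or later) → {shift 2}; turn can't share with grind (shift 2) → nothing is left.
So 2 shifts is not enough.
3 works (last occupied shift: shift 3): for example finish in shift 2, press in shift 1, turn in shift 2, tap in shift 1, weld in shift 2, grind in shift 3, mill in shift 2, anneal in shift 1, drill in shift 1.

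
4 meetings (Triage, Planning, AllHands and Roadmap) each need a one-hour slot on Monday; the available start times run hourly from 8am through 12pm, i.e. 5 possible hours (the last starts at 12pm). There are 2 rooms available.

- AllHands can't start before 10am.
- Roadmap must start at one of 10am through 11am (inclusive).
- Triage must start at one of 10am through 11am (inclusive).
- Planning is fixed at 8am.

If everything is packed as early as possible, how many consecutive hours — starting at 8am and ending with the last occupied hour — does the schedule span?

With at most 2 per hour and 4 meetings, at least 2 hours are needed.
Triage can't be placed before 10am — that is hour 3 counting from 8am — so the schedule must run through at least 3 hours.
Could 3 hours be enough, i.e. nothing placed later than 10am? No: Triage's window within 3 hours is {10am}; AllHands's window within 3 hours is {10am}; Roadmap's window within 3 hours is {10am}; that puts Triage, AllHands and Roadmap all in 10am — more than 2 per hour.
So 3 hours is not enough.
4 works (last occupied hour: 11am): for example Planning=8am, Triage=10am, Roadmap=11am, AllHands=10am.

4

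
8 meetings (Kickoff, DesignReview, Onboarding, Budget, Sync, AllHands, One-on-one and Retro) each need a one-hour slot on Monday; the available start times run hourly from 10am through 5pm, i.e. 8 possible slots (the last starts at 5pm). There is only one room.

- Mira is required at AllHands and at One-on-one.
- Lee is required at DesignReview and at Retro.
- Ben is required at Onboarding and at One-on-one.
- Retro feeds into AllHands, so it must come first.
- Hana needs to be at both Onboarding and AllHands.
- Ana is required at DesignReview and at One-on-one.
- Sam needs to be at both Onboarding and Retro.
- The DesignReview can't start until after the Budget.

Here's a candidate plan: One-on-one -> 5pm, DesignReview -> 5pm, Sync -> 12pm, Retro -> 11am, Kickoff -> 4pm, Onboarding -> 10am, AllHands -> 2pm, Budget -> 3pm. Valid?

There is only one room — violated.
The DesignReview can't start until after the Budget — holds.
Ana is required at DesignReview and at One-on-one — violated.
Lee is required at DesignReview and at Retro — holds.
Retro feeds into AllHands, so it must come first — holds.
Hana needs to be at both Onboarding and AllHands — holds.
Ben is required at Onboarding and at One-on-one — holds.
Sam needs to be at both Onboarding and Retro — holds.
Mira is required at AllHands and at One-on-one — holds.

Invalid. Ana is required at DesignReview and at One-on-one.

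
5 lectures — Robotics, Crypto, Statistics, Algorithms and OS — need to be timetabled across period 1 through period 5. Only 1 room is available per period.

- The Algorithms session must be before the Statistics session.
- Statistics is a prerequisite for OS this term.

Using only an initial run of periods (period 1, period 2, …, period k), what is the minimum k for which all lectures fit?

The precedence chain requires at least 3 distinct periods.
With at most 1 per period and 5 lectures, at least 5 periods are needed.
5 works (last occupied period: period 5): for example Crypto=period 5; Statistics=period 2; Algorithms=period 1; Robotics=period 4; OS=period 3.

5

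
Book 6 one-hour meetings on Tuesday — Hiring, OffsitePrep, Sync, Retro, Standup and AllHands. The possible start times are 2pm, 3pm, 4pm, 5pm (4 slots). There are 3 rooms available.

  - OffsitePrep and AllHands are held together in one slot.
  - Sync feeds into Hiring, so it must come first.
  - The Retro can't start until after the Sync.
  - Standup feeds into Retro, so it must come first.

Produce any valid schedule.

OffsitePrep -> 4pm, AllHands -> 4pm, Retro -> 3pm, Standup -> 2pm, Sync -> 2pm, Hiring -> 3pm

Checking: Sync(2pm) before Hiring(3pm); Sync(2pm) before Retro(3pm); Standup(2pm) before Retro(3pm); OffsitePrep = AllHands = 4pm; max 2 per slot (cap 3).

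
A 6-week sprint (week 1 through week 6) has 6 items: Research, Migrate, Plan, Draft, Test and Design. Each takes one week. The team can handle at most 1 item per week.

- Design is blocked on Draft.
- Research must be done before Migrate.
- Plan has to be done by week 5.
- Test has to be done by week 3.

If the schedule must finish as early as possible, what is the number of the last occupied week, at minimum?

week 6

The precedence chain requires at least 2 distinct weeks.
With at most 1 per week and 6 tasks, at least 6 weeks are needed.
6 works (last occupied week: week 6): for example Migrate=week 4, Plan=week 2, Research=week 3, Test=week 1, Draft=week 5, Design=week 6.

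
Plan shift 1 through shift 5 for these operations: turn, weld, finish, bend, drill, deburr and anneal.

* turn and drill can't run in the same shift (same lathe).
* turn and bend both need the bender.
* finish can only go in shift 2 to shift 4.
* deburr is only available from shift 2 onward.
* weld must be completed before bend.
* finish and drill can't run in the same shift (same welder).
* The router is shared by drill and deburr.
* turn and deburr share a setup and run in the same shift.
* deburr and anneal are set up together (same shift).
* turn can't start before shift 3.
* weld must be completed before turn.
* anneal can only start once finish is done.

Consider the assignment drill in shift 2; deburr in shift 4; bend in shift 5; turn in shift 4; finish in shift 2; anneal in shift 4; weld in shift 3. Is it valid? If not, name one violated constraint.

No — it violates: finish and drill can't run in the same shift (same welder)

anneal can only start once finish is done — holds.
turn and drill can't run in the same shift (same lathe) — holds.
deburr and anneal are set up together (same shift) — holds.
turn can't start before shift 3 — holds.
finish and drill can't run in the same shift (same welder) — violated.
deburr is only available from shift 2 onward — holds.
weld must be completed before bend — holds.
turn and bend both need the bender — holds.
finish can only go in shift 2 to shift 4 — holds.
weld must be completed before turn — holds.
The router is shared by drill and deburr — holds.
turn and deburr share a setup and run in the same shift — holds.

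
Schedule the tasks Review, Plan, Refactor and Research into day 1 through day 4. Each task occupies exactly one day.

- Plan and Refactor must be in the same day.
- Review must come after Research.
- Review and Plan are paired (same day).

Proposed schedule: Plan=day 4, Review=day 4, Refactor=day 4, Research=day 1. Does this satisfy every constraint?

Yes

Plan and Refactor must be in the same day — holds.
Review must come after Research — holds.
Review and Plan are paired (same day) — holds.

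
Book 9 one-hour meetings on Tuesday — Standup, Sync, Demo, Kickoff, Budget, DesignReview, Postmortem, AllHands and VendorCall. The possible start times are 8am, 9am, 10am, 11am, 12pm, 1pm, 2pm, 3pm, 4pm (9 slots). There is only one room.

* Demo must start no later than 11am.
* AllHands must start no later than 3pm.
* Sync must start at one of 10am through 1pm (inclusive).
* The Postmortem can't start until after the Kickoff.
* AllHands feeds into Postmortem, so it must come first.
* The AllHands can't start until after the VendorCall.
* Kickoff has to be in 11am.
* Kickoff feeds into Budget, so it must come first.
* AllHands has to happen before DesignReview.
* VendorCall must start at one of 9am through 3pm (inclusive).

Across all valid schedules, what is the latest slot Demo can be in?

Demo's own window allows nothing later than 11am.
Demo at 10am is achievable: Standup -> 8am, DesignReview -> 4pm, Budget -> 3pm, Sync -> 12pm, Kickoff -> 11am, Demo -> 10am, AllHands -> 1pm, Postmortem -> 2pm, VendorCall -> 9am.
Nothing later works — the capacity limit rule out every slot after 10am.

10am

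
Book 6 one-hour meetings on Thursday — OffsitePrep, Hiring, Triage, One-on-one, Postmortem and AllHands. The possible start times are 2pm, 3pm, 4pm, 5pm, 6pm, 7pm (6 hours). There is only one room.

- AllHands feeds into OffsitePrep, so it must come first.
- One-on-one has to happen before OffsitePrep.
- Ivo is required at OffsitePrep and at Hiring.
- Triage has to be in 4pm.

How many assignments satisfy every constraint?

Splitting on OffsitePrep: it can be 5pm (4), 6pm (12), 7pm (24). Listing each branch's schedules as (Hiring, Triage, One-on-one, Postmortem, AllHands):
OffsitePrep=5pm: (6pm,4pm,2pm,7pm,3pm) (6pm,4pm,3pm,7pm,2pm) (7pm,4pm,2pm,6pm,3pm) (7pm,4pm,3pm,6pm,2pm) — 4.
OffsitePrep=6pm: (2pm,4pm,3pm,7pm,5pm) (2pm,4pm,5pm,7pm,3pm) (3pm,4pm,2pm,7pm,5pm) (3pm,4pm,5pm,7pm,2pm) (5pm,4pm,2pm,7pm,3pm) (5pm,4pm,3pm,7pm,2pm) (7pm,4pm,2pm,3pm,5pm) (7pm,4pm,2pm,5pm,3pm) (7pm,4pm,3pm,2pm,5pm) (7pm,4pm,3pm,5pm,2pm) (7pm,4pm,5pm,2pm,3pm) (7pm,4pm,5pm,3pm,2pm) — 12.
OffsitePrep=7pm: (2pm,4pm,3pm,5pm,6pm) (2pm,4pm,3pm,6pm,5pm) (2pm,4pm,5pm,3pm,6pm) (2pm,4pm,5pm,6pm,3pm) (2pm,4pm,6pm,3pm,5pm) (2pm,4pm,6pm,5pm,3pm) (3pm,4pm,2pm,5pm,6pm) (3pm,4pm,2pm,6pm,5pm) (3pm,4pm,5pm,2pm,6pm) (3pm,4pm,5pm,6pm,2pm) (3pm,4pm,6pm,2pm,5pm) (3pm,4pm,6pm,5pm,2pm) (5pm,4pm,2pm,3pm,6pm) (5pm,4pm,2pm,6pm,3pm) (5pm,4pm,3pm,2pm,6pm) (5pm,4pm,3pm,6pm,2pm) (5pm,4pm,6pm,2pm,3pm) (5pm,4pm,6pm,3pm,2pm) (6pm,4pm,2pm,3pm,5pm) (6pm,4pm,2pm,5pm,3pm) (6pm,4pm,3pm,2pm,5pm) (6pm,4pm,3pm,5pm,2pm) (6pm,4pm,5pm,2pm,3pm) (6pm,4pm,5pm,3pm,2pm) — 24.
Summing: 4 + 12 + 24 = 40.

40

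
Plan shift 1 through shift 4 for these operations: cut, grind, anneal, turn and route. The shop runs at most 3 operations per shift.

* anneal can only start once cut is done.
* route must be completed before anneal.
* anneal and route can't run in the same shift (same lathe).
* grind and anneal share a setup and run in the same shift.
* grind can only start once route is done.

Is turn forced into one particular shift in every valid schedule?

No

turn can be shift 1 (e.g. cut=shift 1, turn=shift 1, grind=shift 2, route=shift 1, anneal=shift 2) or shift 2 (e.g. grind -> shift 2; cut -> shift 1; turn -> shift 2; anneal -> shift 2; route -> shift 1).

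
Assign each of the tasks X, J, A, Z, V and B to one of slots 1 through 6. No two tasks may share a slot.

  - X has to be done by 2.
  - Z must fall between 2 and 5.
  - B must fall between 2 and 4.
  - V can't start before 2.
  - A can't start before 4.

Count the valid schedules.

45

Splitting on X: it can be 1 (38), 2 (7). Listing each branch's schedules as (J, A, Z, V, B):
X=1: (2,4,5,6,3) (2,5,3,6,4) (2,5,4,6,3) (2,6,3,5,4) (2,6,4,5,3) (2,6,5,3,4) (2,6,5,4,3) (3,4,5,6,2) (3,5,2,6,4) (3,5,4,6,2) (3,6,2,5,4) (3,6,4,5,2) (3,6,5,2,4) (3,6,5,4,2) (4,5,2,6,3) (4,5,3,6,2) (4,6,2,5,3) (4,6,3,5,2) (4,6,5,2,3) (4,6,5,3,2) (5,4,2,6,3) (5,4,3,6,2) (5,6,2,3,4) (5,6,2,4,3) (5,6,3,2,4) (5,6,3,4,2) (5,6,4,2,3) (5,6,4,3,2) (6,4,2,5,3) (6,4,3,5,2) (6,4,5,2,3) (6,4,5,3,2) (6,5,2,3,4) (6,5,2,4,3) (6,5,3,2,4) (6,5,3,4,2) (6,5,4,2,3) (6,5,4,3,2) — 38.
X=2: (1,4,5,6,3) (1,5,3,6,4) (1,5,4,6,3) (1,6,3,5,4) (1,6,4,5,3) (1,6,5,3,4) (1,6,5,4,3) — 7.
Summing: 38 + 7 = 45.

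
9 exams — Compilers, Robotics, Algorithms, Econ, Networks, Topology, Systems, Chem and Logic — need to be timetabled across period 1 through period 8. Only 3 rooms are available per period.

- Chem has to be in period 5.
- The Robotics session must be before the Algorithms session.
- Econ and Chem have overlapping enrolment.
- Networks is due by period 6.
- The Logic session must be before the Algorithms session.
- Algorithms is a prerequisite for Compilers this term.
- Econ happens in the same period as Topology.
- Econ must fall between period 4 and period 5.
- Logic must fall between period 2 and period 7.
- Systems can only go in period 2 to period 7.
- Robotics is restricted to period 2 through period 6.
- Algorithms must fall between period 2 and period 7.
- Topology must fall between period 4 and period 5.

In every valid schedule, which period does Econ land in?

Econ's window is period 4–period 5.
Chem is fixed at period 5, and Econ can't share a period with Chem.
So Econ must be period 4.

period 4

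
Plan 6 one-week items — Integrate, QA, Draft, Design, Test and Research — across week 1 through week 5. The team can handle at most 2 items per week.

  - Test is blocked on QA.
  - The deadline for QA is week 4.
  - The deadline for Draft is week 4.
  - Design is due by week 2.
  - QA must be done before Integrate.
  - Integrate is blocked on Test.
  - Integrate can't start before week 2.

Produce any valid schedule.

QA -> week 1, Integrate -> week 3, Research -> week 3, Design -> week 1, Test -> week 2, Draft -> week 2

Checking: Test(week 2) before Integrate(week 3); QA(week 1) before Test(week 2); QA(week 1) before Integrate(week 3); Integrate=week 3 in [week 2,week 5]; Draft=week 2 in [week 1,week 4]; Design=week 1 in [week 1,week 2]; QA=week 1 in [week 1,week 4]; max 2 per week (cap 2).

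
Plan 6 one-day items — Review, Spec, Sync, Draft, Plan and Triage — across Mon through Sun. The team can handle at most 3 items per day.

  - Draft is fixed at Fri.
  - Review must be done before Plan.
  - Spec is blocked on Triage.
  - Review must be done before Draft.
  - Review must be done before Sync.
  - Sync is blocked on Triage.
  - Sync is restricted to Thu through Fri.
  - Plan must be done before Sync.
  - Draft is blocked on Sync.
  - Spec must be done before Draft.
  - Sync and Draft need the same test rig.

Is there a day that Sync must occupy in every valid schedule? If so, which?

Thu

Sync's window is Thu–Fri.
Draft is fixed at Fri, and Sync can't share a day with Draft.
So Sync must be Thu.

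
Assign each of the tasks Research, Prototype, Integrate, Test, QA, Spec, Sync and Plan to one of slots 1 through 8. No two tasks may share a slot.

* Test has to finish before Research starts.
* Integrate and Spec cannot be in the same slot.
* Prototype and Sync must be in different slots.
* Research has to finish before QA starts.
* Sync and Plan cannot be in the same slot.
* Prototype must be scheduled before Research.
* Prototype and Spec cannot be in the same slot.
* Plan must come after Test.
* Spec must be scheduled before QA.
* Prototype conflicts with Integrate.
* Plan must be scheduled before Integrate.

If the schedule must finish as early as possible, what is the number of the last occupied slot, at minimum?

8

The precedence chain requires at least 3 distinct slots.
With at most 1 per slot and 8 tasks, at least 8 slots are needed.
8 works (last occupied slot: 8): for example Prototype=2; Research=3; Integrate=7; Sync=8; Plan=6; Spec=4; Test=1; QA=5.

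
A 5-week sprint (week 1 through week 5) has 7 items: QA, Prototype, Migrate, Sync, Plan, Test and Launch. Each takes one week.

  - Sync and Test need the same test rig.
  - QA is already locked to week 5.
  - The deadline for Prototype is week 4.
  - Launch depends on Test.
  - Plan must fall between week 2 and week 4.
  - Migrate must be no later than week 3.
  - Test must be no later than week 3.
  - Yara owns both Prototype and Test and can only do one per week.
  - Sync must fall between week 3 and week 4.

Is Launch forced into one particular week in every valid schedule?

No

Launch can be week 2 (e.g. Migrate in week 1, QA in week 5, Sync in week 3, Launch in week 2, Test in week 1, Plan in week 2, Prototype in week 2) or week 3 (e.g. Plan=week 2, Launch=week 3, Migrate=week 1, Prototype=week 2, Sync=week 3, Test=week 1, QA=week 5).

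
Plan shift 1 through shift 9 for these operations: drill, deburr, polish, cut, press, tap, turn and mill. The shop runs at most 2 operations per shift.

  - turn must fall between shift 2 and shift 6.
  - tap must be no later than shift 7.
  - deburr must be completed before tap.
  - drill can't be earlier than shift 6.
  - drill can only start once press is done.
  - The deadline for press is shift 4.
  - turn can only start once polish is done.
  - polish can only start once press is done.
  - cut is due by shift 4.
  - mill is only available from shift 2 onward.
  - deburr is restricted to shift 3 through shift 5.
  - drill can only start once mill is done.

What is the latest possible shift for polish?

shift 5

Precedence pushes polish to at least shift 2; downstream work caps polish at shift 5.
polish at shift 5 is achievable: drill -> shift 6, mill -> shift 2, tap -> shift 4, deburr -> shift 3, turn -> shift 6, cut -> shift 1, polish -> shift 5, press -> shift 1.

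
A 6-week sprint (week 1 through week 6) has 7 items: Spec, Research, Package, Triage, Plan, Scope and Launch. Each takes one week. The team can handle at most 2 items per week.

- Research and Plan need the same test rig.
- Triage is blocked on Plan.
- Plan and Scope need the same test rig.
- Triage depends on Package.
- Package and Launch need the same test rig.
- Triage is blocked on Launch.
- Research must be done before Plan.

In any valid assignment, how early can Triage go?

week 3

Precedence pushes Triage to at least week 3.
Triage at week 3 is achievable: Scope=week 4, Spec=week 3, Launch=week 2, Research=week 1, Triage=week 3, Plan=week 2, Package=week 1.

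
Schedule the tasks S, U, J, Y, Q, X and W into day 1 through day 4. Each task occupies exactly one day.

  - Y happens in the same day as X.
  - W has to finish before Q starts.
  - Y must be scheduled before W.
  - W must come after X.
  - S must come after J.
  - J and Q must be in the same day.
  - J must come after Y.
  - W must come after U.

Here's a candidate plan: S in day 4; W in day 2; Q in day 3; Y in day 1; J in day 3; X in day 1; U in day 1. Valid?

Yes, all constraints hold

W has to finish before Q starts — holds.
W must come after U — holds.
J must come after Y — holds.
S must come after J — holds.
W must come after X — holds.
Y happens in the same day as X — holds.
Y must be scheduled before W — holds.
J and Q must be in the same day — holds.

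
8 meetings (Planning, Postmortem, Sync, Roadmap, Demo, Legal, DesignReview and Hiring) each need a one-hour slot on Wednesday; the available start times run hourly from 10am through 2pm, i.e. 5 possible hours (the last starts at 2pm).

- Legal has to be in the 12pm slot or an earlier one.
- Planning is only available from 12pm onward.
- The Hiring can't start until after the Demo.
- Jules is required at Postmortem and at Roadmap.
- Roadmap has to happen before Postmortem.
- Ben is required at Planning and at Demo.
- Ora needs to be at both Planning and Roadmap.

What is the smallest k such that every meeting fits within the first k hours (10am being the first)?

The precedence chain requires at least 2 distinct hours.
Planning can't be placed before 12pm — that is hour 3 counting from 10am — so the schedule must run through at least 3 hours.
3 works (last occupied hour: 12pm): for example Legal -> 10am, Roadmap -> 10am, Hiring -> 11am, Postmortem -> 11am, DesignReview -> 10am, Demo -> 10am, Sync -> 10am, Planning -> 12pm.

3 hours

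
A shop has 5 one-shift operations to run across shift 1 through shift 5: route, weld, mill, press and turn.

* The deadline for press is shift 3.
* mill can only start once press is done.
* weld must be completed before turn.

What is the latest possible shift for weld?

shift 4

Downstream work caps weld at shift 4.
weld at shift 4 is achievable: turn=shift 5; weld=shift 4; press=shift 1; mill=shift 2; route=shift 1.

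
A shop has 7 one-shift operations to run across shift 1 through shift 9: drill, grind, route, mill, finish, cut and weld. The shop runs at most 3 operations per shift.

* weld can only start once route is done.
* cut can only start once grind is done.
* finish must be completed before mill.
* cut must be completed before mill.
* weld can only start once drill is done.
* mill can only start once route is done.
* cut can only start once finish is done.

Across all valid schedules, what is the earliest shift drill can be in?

shift 1

Downstream work caps drill at shift 8.
drill at shift 1 is achievable: weld=shift 3; grind=shift 1; cut=shift 2; finish=shift 1; route=shift 2; drill=shift 1; mill=shift 3.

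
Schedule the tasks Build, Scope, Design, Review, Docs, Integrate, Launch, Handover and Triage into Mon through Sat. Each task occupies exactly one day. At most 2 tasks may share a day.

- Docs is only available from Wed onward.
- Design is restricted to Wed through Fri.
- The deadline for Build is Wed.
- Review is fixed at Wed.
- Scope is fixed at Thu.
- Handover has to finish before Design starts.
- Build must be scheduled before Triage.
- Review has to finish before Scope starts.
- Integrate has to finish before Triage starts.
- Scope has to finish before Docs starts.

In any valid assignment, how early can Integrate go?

Downstream work caps Integrate at Fri.
Integrate at Mon is achievable: Scope -> Thu, Integrate -> Mon, Build -> Mon, Launch -> Thu, Triage -> Tue, Review -> Wed, Docs -> Fri, Design -> Wed, Handover -> Tue.

Mon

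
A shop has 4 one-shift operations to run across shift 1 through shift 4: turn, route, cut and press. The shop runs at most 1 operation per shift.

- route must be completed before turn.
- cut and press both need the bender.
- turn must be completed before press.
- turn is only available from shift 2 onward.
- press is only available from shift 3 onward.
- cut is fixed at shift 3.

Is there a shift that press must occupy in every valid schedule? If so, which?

shift 4

press's window is shift 3–shift 4.
cut is fixed at shift 3, and press can't share a shift with cut.
So press must be shift 4.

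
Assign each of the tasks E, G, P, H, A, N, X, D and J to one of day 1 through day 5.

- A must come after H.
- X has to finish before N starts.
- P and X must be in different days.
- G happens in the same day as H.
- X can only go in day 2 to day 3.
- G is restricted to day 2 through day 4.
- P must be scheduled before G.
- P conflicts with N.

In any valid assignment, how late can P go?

day 3

Downstream work caps P at day 3.
P at day 3 is achievable: G=day 4; J=day 1; P=day 3; H=day 4; D=day 1; E=day 1; A=day 5; X=day 2; N=day 4.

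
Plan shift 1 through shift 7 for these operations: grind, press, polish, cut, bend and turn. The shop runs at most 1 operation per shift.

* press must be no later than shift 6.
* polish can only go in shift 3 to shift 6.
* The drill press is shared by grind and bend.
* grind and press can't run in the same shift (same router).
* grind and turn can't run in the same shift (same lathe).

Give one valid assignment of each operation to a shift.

bend -> shift 5, polish -> shift 3, cut -> shift 4, press -> shift 1, turn -> shift 6, grind -> shift 2

Checking: grind(shift 2) != turn(shift 6); grind(shift 2) != press(shift 1); grind(shift 2) != bend(shift 5); polish=shift 3 in [shift 3,shift 6]; press=shift 1 in [shift 1,shift 6]; max 1 per shift (cap 1).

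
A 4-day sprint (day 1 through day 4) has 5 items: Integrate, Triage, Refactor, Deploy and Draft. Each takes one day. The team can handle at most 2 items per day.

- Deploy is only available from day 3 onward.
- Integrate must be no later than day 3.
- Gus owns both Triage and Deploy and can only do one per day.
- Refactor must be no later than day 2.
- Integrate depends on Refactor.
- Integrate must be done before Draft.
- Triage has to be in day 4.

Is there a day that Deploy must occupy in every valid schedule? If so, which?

day 3

Deploy's window is day 3–day 4.
Triage is fixed at day 4, and Deploy can't share a day with Triage.
So Deploy must be day 3.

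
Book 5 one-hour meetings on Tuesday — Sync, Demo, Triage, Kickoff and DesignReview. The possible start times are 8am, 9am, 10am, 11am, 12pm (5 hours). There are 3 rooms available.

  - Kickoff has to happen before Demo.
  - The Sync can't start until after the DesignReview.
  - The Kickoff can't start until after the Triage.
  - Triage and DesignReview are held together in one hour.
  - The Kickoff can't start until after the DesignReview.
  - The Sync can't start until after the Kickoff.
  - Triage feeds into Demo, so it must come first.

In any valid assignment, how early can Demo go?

10am

Precedence pushes Demo to at least 10am.
Demo at 10am is achievable: DesignReview=8am; Sync=10am; Demo=10am; Kickoff=9am; Triage=8am.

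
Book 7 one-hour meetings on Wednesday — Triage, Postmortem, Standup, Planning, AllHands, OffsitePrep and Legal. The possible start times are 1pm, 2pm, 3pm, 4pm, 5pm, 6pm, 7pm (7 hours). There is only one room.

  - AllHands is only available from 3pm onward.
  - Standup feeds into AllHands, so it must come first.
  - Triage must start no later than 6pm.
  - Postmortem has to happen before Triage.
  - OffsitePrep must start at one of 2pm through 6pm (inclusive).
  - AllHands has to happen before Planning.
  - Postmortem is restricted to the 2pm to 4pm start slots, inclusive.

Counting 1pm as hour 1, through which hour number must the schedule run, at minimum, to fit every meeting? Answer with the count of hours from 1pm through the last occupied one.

The precedence chain requires at least 3 distinct hours.
With at most 1 per hour and 7 meetings, at least 7 hours are needed.
Propagating the time windows through the other constraints, Planning can't land before 4pm — that is hour 4 counting from 1pm — so the schedule must run through at least 4 hours.
7 works (last occupied hour: 7pm): for example AllHands -> 3pm; Triage -> 5pm; Standup -> 1pm; Postmortem -> 2pm; OffsitePrep -> 4pm; Planning -> 6pm; Legal -> 7pm.

7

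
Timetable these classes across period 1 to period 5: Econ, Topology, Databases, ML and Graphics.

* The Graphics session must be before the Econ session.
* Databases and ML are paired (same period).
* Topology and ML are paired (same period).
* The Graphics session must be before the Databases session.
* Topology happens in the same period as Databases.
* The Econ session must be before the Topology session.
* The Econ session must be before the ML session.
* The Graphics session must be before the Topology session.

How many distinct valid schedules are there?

10

Splitting on Econ: it can be period 2 (3), period 3 (4), period 4 (3). Listing each branch's schedules as (Topology, Databases, ML, Graphics) by period number:
Econ=period 2: (3,3,3,1) (4,4,4,1) (5,5,5,1) — 3.
Econ=period 3: (4,4,4,1) (4,4,4,2) (5,5,5,1) (5,5,5,2) — 4.
Econ=period 4: (5,5,5,1) (5,5,5,2) (5,5,5,3) — 3.
Summing: 3 + 4 + 3 = 10.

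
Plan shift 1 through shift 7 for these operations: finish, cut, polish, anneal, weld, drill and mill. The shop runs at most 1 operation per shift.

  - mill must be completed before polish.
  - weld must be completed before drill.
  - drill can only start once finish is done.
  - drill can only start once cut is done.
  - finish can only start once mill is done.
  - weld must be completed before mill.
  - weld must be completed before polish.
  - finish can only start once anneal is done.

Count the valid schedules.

Splitting on finish: it can be shift 4 (9), shift 5 (28), shift 6 (20). Listing each branch's schedules as (cut, polish, anneal, weld, drill, mill) by shift number:
finish=shift 4: (5,6,1,2,7,3) (5,6,2,1,7,3) (5,6,3,1,7,2) (5,7,1,2,6,3) (5,7,2,1,6,3) (5,7,3,1,6,2) (6,5,1,2,7,3) (6,5,2,1,7,3) (6,5,3,1,7,2) — 9.
finish=shift 5: (1,6,2,3,7,4) (1,6,3,2,7,4) (1,6,4,2,7,3) (1,7,2,3,6,4) (1,7,3,2,6,4) (1,7,4,2,6,3) (2,6,1,3,7,4) (2,6,3,1,7,4) (2,6,4,1,7,3) (2,7,1,3,6,4) (2,7,3,1,6,4) (2,7,4,1,6,3) (3,6,1,2,7,4) (3,6,2,1,7,4) (3,6,4,1,7,2) (3,7,1,2,6,4) (3,7,2,1,6,4) (3,7,4,1,6,2) (4,6,1,2,7,3) (4,6,2,1,7,3) (4,6,3,1,7,2) (4,7,1,2,6,3) (4,7,2,1,6,3) (4,7,3,1,6,2) (6,3,4,1,7,2) (6,4,1,2,7,3) (6,4,2,1,7,3) (6,4,3,1,7,2) — 28.
finish=shift 6: (1,4,5,2,7,3) (1,5,2,3,7,4) (1,5,3,2,7,4) (1,5,4,2,7,3) (2,4,5,1,7,3) (2,5,1,3,7,4) (2,5,3,1,7,4) (2,5,4,1,7,3) (3,4,5,1,7,2) (3,5,1,2,7,4) (3,5,2,1,7,4) (3,5,4,1,7,2) (4,3,5,1,7,2) (4,5,1,2,7,3) (4,5,2,1,7,3) (4,5,3,1,7,2) (5,3,4,1,7,2) (5,4,1,2,7,3) (5,4,2,1,7,3) (5,4,3,1,7,2) — 20.
Summing: 9 + 28 + 20 = 57.

57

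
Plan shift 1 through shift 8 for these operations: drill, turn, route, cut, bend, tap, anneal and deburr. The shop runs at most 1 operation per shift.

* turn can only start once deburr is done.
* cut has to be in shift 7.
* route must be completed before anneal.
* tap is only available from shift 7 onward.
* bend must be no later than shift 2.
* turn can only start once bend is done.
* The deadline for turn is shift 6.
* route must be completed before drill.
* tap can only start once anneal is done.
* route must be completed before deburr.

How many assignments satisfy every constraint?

24

Splitting on drill: it can be shift 3 (6), shift 4 (6), shift 5 (6), shift 6 (6). Listing each branch's schedules as (turn, route, cut, bend, tap, anneal, deburr) by shift number:
drill=shift 3: (5,1,7,2,8,6,4) (5,2,7,1,8,6,4) (6,1,7,2,8,4,5) (6,1,7,2,8,5,4) (6,2,7,1,8,4,5) (6,2,7,1,8,5,4) — 6.
drill=shift 4: (5,1,7,2,8,6,3) (5,2,7,1,8,6,3) (6,1,7,2,8,3,5) (6,1,7,2,8,5,3) (6,2,7,1,8,3,5) (6,2,7,1,8,5,3) — 6.
drill=shift 5: (4,1,7,2,8,6,3) (4,2,7,1,8,6,3) (6,1,7,2,8,3,4) (6,1,7,2,8,4,3) (6,2,7,1,8,3,4) (6,2,7,1,8,4,3) — 6.
drill=shift 6: (4,1,7,2,8,5,3) (4,2,7,1,8,5,3) (5,1,7,2,8,3,4) (5,1,7,2,8,4,3) (5,2,7,1,8,3,4) (5,2,7,1,8,4,3) — 6.
Summing: 6 + 6 + 6 + 6 = 24.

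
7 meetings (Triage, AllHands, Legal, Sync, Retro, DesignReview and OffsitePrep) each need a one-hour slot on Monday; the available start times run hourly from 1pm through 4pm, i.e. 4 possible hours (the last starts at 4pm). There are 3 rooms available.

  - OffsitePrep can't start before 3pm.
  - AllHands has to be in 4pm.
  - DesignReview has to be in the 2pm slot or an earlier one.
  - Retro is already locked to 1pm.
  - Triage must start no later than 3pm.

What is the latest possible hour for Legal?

Legal at 4pm is achievable: Legal=4pm; Retro=1pm; AllHands=4pm; Sync=2pm; Triage=1pm; OffsitePrep=3pm; DesignReview=1pm.

4pm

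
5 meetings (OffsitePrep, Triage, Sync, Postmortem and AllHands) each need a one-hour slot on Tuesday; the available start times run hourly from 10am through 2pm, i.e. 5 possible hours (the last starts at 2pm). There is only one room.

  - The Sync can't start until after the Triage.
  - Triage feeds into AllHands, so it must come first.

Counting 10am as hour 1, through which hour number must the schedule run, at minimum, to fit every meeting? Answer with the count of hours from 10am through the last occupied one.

The precedence chain requires at least 2 distinct hours.
With at most 1 per hour and 5 meetings, at least 5 hours are needed.
5 works (last occupied hour: 2pm): for example Postmortem -> 2pm, AllHands -> 12pm, Triage -> 10am, Sync -> 11am, OffsitePrep -> 1pm.

5 hours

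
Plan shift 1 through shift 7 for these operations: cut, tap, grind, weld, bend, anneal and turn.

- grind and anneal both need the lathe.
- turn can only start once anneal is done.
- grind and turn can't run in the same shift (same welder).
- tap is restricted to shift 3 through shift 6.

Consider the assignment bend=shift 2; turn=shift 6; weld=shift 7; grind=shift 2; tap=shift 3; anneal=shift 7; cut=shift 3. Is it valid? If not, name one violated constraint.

Invalid. turn can only start once anneal is done.

turn can only start once anneal is done — violated.
tap is restricted to shift 3 through shift 6 — holds.
grind and turn can't run in the same shift (same welder) — holds.
grind and anneal both need the lathe — holds.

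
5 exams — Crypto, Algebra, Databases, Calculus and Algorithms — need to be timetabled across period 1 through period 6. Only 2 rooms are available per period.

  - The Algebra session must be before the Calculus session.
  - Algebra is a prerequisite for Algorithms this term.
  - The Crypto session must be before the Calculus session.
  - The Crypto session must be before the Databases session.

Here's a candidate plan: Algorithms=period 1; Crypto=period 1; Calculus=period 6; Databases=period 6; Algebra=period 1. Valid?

Only 2 rooms are available per period — violated.
The Crypto session must be before the Calculus session — holds.
The Algebra session must be before the Calculus session — holds.
Algebra is a prerequisite for Algorithms this term — violated.
The Crypto session must be before the Databases session — holds.

No — it violates: Only 2 rooms are available per period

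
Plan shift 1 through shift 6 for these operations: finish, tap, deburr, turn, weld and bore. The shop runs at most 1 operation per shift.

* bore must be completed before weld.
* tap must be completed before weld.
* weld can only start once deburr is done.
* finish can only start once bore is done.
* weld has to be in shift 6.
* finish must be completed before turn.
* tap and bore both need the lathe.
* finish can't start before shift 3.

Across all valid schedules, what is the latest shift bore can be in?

Downstream work caps bore at shift 4.
bore at shift 3 is achievable: bore -> shift 3; turn -> shift 5; finish -> shift 4; weld -> shift 6; tap -> shift 1; deburr -> shift 2.
Nothing later works — the conflict and capacity constraints rule out every shift after shift 3.

shift 3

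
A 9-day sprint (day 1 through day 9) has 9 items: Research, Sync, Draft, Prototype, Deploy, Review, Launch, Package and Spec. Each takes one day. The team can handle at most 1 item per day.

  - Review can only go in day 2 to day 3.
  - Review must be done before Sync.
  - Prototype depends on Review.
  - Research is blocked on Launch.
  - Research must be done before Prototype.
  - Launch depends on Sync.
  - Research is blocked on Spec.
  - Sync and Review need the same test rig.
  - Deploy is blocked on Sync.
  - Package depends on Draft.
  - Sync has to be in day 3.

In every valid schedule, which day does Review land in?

day 2

Review's window is day 2–day 3.
Sync is fixed at day 3, and Review can't share a day with Sync.
So Review must be day 2.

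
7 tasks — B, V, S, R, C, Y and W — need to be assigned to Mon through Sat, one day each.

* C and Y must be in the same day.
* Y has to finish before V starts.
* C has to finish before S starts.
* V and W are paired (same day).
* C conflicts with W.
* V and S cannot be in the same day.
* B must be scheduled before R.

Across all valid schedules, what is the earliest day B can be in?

Mon

Downstream work caps B at Fri.
B at Mon is achievable: Y=Mon; W=Tue; C=Mon; R=Tue; S=Wed; B=Mon; V=Tue.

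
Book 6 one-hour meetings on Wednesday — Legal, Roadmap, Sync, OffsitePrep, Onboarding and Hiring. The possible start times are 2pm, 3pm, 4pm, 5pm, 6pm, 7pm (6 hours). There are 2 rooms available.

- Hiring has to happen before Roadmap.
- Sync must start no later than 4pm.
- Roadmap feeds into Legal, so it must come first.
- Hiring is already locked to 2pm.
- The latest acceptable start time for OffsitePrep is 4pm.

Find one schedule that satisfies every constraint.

Sync in 2pm, Roadmap in 3pm, Onboarding in 4pm, Legal in 4pm, OffsitePrep in 3pm, Hiring in 2pm

Checking: Roadmap(3pm) before Legal(4pm); Hiring(2pm) before Roadmap(3pm); OffsitePrep=3pm in [2pm,4pm]; Hiring=2pm in [2pm,2pm]; Sync=2pm in [2pm,4pm]; max 2 per hour (cap 2).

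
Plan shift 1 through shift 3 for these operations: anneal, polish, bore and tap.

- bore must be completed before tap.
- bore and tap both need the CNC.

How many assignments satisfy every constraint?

Splitting on anneal: it can be shift 1 (9), shift 2 (9), shift 3 (9). Listing each branch's schedules as (polish, bore, tap) by shift number:
anneal=shift 1: (1,1,2) (1,1,3) (1,2,3) (2,1,2) (2,1,3) (2,2,3) (3,1,2) (3,1,3) (3,2,3) — 9.
anneal=shift 2: (1,1,2) (1,1,3) (1,2,3) (2,1,2) (2,1,3) (2,2,3) (3,1,2) (3,1,3) (3,2,3) — 9.
anneal=shift 3: (1,1,2) (1,1,3) (1,2,3) (2,1,2) (2,1,3) (2,2,3) (3,1,2) (3,1,3) (3,2,3) — 9.
Summing: 9 + 9 + 9 = 27.

27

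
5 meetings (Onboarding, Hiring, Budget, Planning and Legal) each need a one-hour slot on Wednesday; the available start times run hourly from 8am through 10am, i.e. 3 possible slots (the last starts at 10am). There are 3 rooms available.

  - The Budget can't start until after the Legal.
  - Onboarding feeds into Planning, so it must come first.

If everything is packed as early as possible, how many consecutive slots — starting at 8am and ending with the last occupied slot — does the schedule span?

The precedence chain requires at least 2 distinct slots.
With at most 3 per slot and 5 meetings, at least 2 slots are needed.
2 works (last occupied slot: 9am): for example Onboarding -> 8am, Planning -> 9am, Legal -> 8am, Hiring -> 8am, Budget -> 9am.

2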